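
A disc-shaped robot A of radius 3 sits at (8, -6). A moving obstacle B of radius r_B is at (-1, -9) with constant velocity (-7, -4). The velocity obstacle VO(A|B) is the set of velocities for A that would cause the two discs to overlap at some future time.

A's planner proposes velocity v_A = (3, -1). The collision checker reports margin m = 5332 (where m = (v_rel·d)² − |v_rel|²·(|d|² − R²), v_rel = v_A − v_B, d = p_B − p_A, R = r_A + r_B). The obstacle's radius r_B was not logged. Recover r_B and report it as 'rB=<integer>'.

m = 5332
d = (-9, -3);  v_rel = (10, 3),  |v_rel|² = 109
v_rel×d = (10)·(-3) − (3)·(-9) = -3
since m = R²·109 − (-3)²:  R² = (9 + 5332) / 109 = 49
R = √49 = 7  ⇒  r_B = 7 − 3 = 4

rB=4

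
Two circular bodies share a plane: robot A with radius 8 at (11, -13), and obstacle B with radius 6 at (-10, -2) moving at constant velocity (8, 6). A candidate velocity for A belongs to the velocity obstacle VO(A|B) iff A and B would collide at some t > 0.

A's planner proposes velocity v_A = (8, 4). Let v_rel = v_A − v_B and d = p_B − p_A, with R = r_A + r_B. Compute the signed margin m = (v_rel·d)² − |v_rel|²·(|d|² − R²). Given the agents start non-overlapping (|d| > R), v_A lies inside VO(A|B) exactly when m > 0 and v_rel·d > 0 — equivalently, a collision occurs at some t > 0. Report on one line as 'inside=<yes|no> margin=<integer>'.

d = (-21, 11),  |d|² = 562;  R = 8+6 = 14,  c = 562−14² = 366
v_rel = (0, -2),  |v_rel|² = 4;  v_rel·d = (0)·(-21) + (-2)·(11) = -22
4·t² + 44·t + 366 = 0  ⇒  m = (-22)² − 4·366 = -980
m = -980 < 0,  v_rel·d = -22 < 0  ⇒  outside

inside=no margin=-980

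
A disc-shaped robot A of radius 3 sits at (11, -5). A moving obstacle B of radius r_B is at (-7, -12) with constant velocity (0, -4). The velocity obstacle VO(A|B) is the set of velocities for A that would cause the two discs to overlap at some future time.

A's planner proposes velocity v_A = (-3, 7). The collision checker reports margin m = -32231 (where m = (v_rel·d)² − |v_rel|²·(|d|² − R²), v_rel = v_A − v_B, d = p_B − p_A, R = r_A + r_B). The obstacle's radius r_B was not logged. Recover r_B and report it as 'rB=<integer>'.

m = -32231
d = (-18, -7);  v_rel = (-3, 11),  |v_rel|² = 130
v_rel×d = (-3)·(-7) − (11)·(-18) = 219
since m = R²·130 − 219²:  R² = (47961 + -32231) / 130 = 121
R = √121 = 11  ⇒  r_B = 11 − 3 = 8

rB=8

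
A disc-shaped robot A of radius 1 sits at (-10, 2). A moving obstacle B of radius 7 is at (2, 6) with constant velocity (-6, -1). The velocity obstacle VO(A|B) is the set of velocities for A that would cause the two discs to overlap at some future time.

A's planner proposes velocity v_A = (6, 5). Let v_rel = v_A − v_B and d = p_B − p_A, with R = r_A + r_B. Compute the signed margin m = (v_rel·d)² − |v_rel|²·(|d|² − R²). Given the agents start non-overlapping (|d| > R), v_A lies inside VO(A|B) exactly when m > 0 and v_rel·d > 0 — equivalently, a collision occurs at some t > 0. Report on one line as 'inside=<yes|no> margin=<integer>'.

d = (12, 4),  |d|² = 160;  R = 1+7 = 8,  c = 160−8² = 96
v_rel = (12, 6),  |v_rel|² = 180;  v_rel·d = (12)·(12) + (6)·(4) = 168
180·t² − 336·t + 96 = 0  ⇒  m = 168² − 180·96 = 10944
m = 10944 > 0,  v_rel·d = 168 > 0  ⇒  inside

inside=yes margin=10944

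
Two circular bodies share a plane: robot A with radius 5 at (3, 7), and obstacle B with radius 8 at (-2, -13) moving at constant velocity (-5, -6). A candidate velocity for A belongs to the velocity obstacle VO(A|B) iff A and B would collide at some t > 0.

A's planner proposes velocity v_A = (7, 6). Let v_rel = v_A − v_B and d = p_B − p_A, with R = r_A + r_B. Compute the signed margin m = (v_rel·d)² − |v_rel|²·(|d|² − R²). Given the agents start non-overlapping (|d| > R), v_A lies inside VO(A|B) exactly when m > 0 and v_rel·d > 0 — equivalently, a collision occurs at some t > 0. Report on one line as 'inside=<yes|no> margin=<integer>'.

d = (-5, -20),  |d|² = 425;  R = 5+8 = 13,  c = 425−13² = 256
v_rel = (12, 12),  |v_rel|² = 288;  v_rel·d = (12)·(-5) + (12)·(-20) = -300
288·t² + 600·t + 256 = 0  ⇒  m = (-300)² − 288·256 = 16272
m = 16272 > 0,  v_rel·d = -300 < 0  ⇒  outside

inside=no margin=16272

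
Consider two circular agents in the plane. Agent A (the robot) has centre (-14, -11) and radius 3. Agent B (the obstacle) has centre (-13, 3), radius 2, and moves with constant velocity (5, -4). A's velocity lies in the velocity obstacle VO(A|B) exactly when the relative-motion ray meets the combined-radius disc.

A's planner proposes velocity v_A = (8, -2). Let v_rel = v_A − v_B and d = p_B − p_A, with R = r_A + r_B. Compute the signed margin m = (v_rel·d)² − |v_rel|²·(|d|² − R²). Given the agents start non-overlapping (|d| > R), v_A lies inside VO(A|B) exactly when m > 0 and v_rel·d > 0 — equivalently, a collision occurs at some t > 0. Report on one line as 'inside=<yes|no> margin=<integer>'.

d = (1, 14),  |d|² = 197;  R = 3+2 = 5,  c = 197−5² = 172
v_rel = (3, 2),  |v_rel|² = 13;  v_rel·d = (3)·(1) + (2)·(14) = 31
13·t² − 62·t + 172 = 0  ⇒  m = 31² − 13·172 = -1275
m = -1275 < 0,  v_rel·d = 31 > 0  ⇒  outside

inside=no margin=-1275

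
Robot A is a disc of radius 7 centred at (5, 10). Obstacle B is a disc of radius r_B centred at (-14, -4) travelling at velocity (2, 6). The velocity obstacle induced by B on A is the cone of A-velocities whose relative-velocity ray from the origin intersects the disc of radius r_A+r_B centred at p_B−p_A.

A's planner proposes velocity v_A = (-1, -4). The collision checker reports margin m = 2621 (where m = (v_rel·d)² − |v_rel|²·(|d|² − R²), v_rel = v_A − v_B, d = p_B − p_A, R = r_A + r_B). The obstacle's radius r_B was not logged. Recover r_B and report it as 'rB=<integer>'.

m = 2621
d = (-19, -14);  v_rel = (-3, -10),  |v_rel|² = 109
v_rel×d = (-3)·(-14) − (-10)·(-19) = -148
since m = R²·109 − (-148)²:  R² = (21904 + 2621) / 109 = 225
R = √225 = 15  ⇒  r_B = 15 − 7 = 8

rB=8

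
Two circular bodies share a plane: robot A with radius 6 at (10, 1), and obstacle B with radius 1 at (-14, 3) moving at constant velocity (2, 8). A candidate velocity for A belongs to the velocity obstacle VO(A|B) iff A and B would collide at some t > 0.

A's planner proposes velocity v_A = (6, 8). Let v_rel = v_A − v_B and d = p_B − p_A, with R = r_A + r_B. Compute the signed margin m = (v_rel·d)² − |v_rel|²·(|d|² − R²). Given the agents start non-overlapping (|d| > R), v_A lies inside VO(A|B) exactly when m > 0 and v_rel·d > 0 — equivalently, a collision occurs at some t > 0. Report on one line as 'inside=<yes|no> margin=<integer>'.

d = (-24, 2),  |d|² = 580;  R = 6+1 = 7,  c = 580−7² = 531
v_rel = (4, 0),  |v_rel|² = 16;  v_rel·d = (4)·(-24) + (0)·(2) = -96
16·t² + 192·t + 531 = 0  ⇒  m = (-96)² − 16·531 = 720
m = 720 > 0,  v_rel·d = -96 < 0  ⇒  outside

inside=no margin=720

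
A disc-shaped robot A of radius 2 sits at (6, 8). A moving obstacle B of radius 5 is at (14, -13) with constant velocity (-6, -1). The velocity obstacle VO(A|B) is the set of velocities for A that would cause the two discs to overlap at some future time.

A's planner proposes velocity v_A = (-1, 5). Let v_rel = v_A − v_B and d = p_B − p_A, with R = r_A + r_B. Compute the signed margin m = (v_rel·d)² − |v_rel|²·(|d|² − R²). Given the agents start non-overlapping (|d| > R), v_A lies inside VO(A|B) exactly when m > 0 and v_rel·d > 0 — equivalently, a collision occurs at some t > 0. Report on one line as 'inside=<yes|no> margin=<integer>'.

d = (8, -21),  |d|² = 505;  R = 2+5 = 7,  c = 505−7² = 456
v_rel = (5, 6),  |v_rel|² = 61;  v_rel·d = (5)·(8) + (6)·(-21) = -86
61·t² + 172·t + 456 = 0  ⇒  m = (-86)² − 61·456 = -20420
m = -20420 < 0,  v_rel·d = -86 < 0  ⇒  outside

inside=no margin=-20420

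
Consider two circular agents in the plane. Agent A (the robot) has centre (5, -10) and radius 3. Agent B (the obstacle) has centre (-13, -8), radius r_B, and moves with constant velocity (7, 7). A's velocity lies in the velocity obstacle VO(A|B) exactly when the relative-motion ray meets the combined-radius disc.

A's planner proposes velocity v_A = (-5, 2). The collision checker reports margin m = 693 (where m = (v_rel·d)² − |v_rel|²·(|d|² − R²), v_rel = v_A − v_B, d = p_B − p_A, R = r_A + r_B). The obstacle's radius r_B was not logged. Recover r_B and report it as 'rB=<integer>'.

m = 693
d = (-18, 2);  v_rel = (-12, -5),  |v_rel|² = 169
v_rel×d = (-12)·(2) − (-5)·(-18) = -114
since m = R²·169 − (-114)²:  R² = (12996 + 693) / 169 = 81
R = √81 = 9  ⇒  r_B = 9 − 3 = 6

rB=6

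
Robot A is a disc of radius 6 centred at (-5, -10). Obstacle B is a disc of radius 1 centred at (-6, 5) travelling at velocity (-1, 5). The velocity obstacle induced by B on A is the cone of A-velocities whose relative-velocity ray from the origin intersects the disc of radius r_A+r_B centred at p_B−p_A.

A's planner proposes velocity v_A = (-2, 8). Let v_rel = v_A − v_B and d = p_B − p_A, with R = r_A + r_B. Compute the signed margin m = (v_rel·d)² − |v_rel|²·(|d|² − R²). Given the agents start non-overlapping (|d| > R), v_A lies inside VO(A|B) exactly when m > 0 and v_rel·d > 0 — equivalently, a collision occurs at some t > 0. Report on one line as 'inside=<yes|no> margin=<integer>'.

d = (-1, 15),  |d|² = 226;  R = 6+1 = 7,  c = 226−7² = 177
v_rel = (-1, 3),  |v_rel|² = 10;  v_rel·d = (-1)·(-1) + (3)·(15) = 46
10·t² − 92·t + 177 = 0  ⇒  m = 46² − 10·177 = 346
m = 346 > 0,  v_rel·d = 46 > 0  ⇒  inside

inside=yes margin=346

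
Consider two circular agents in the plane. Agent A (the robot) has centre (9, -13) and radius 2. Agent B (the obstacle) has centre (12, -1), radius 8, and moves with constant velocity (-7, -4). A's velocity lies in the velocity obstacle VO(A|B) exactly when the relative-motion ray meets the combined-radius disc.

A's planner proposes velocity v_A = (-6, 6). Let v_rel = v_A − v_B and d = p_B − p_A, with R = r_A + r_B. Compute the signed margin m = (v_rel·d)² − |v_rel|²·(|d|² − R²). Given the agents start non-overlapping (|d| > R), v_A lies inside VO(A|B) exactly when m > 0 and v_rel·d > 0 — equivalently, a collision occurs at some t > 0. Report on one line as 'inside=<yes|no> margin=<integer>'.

d = (3, 12),  |d|² = 153;  R = 2+8 = 10,  c = 153−10² = 53
v_rel = (1, 10),  |v_rel|² = 101;  v_rel·d = (1)·(3) + (10)·(12) = 123
101·t² − 246·t + 53 = 0  ⇒  m = 123² − 101·53 = 9776
m = 9776 > 0,  v_rel·d = 123 > 0  ⇒  inside

inside=yes margin=9776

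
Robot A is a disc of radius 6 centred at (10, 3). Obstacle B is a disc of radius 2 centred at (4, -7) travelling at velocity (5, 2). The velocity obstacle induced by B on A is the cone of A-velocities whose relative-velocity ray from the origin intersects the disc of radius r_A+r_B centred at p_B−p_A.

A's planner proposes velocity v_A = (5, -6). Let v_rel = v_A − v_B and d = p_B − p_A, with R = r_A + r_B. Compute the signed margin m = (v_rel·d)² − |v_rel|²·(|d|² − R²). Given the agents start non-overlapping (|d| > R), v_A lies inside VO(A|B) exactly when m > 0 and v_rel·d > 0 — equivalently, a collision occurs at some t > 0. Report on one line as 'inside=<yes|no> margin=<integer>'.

d = (-6, -10),  |d|² = 136;  R = 6+2 = 8,  c = 136−8² = 72
v_rel = (0, -8),  |v_rel|² = 64;  v_rel·d = (0)·(-6) + (-8)·(-10) = 80
64·t² − 160·t + 72 = 0  ⇒  m = 80² − 64·72 = 1792
m = 1792 > 0,  v_rel·d = 80 > 0  ⇒  inside

inside=yes margin=1792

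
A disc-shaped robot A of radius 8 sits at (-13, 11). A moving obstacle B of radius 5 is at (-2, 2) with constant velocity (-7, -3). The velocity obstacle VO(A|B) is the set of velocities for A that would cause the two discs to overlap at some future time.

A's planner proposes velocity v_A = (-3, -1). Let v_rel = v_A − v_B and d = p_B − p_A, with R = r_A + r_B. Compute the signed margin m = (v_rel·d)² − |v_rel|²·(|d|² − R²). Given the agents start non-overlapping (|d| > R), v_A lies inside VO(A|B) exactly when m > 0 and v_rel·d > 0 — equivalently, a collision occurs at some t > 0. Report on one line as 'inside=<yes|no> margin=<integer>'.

d = (11, -9),  |d|² = 202;  R = 8+5 = 13,  c = 202−13² = 33
v_rel = (4, 2),  |v_rel|² = 20;  v_rel·d = (4)·(11) + (2)·(-9) = 26
20·t² − 52·t + 33 = 0  ⇒  m = 26² − 20·33 = 16
m = 16 > 0,  v_rel·d = 26 > 0  ⇒  inside

inside=yes margin=16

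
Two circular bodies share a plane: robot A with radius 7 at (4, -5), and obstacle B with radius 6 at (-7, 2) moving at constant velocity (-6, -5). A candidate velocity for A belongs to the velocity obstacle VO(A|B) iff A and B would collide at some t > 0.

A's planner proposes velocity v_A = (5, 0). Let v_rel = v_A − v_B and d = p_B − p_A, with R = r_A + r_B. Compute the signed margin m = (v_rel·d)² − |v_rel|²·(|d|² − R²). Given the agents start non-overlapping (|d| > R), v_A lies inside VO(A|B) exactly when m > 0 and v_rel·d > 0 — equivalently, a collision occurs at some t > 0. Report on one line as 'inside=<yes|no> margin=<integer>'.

d = (-11, 7),  |d|² = 170;  R = 7+6 = 13,  c = 170−13² = 1
v_rel = (11, 5),  |v_rel|² = 146;  v_rel·d = (11)·(-11) + (5)·(7) = -86
146·t² + 172·t + 1 = 0  ⇒  m = (-86)² − 146·1 = 7250
m = 7250 > 0,  v_rel·d = -86 < 0  ⇒  outside

inside=no margin=7250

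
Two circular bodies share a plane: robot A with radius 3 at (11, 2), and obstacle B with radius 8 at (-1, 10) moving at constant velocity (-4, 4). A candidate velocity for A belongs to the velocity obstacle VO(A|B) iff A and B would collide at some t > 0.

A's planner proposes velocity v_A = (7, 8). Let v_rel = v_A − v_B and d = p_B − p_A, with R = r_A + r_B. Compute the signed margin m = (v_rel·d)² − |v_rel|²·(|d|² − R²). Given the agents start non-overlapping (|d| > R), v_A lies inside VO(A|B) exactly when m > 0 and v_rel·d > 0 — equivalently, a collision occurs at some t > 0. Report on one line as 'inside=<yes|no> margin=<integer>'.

d = (-12, 8),  |d|² = 208;  R = 3+8 = 11,  c = 208−11² = 87
v_rel = (11, 4),  |v_rel|² = 137;  v_rel·d = (11)·(-12) + (4)·(8) = -100
137·t² + 200·t + 87 = 0  ⇒  m = (-100)² − 137·87 = -1919
m = -1919 < 0,  v_rel·d = -100 < 0  ⇒  outside

inside=no margin=-1919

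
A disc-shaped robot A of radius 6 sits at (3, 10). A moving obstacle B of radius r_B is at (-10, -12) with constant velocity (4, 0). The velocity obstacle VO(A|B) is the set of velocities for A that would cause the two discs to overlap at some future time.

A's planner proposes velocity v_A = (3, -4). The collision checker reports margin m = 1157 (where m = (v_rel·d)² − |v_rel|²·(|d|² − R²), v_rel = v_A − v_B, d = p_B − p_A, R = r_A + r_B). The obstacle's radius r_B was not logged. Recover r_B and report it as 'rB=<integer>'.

m = 1157
d = (-13, -22);  v_rel = (-1, -4),  |v_rel|² = 17
v_rel×d = (-1)·(-22) − (-4)·(-13) = -30
since m = R²·17 − (-30)²:  R² = (900 + 1157) / 17 = 121
R = √121 = 11  ⇒  r_B = 11 − 6 = 5

rB=5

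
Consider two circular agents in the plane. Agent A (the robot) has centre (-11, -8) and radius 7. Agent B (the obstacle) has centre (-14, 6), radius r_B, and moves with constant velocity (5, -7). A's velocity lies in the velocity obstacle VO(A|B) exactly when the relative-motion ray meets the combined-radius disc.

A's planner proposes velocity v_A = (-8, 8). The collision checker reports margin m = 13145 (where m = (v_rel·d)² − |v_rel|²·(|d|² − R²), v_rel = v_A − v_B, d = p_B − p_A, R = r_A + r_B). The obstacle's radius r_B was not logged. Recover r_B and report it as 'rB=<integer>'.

m = 13145
d = (-3, 14);  v_rel = (-13, 15),  |v_rel|² = 394
v_rel×d = (-13)·(14) − (15)·(-3) = -137
since m = R²·394 − (-137)²:  R² = (18769 + 13145) / 394 = 81
R = √81 = 9  ⇒  r_B = 9 − 7 = 2

rB=2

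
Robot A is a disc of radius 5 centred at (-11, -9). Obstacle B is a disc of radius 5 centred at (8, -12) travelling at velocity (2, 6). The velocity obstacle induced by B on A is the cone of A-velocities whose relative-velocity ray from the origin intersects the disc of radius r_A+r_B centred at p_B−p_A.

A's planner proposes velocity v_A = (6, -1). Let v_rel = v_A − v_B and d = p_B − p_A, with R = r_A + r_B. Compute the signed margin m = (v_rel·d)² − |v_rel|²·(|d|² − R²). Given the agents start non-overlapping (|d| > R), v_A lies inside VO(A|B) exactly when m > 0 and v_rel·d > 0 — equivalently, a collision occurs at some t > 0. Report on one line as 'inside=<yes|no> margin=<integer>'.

d = (19, -3),  |d|² = 370;  R = 5+5 = 10,  c = 370−10² = 270
v_rel = (4, -7),  |v_rel|² = 65;  v_rel·d = (4)·(19) + (-7)·(-3) = 97
65·t² − 194·t + 270 = 0  ⇒  m = 97² − 65·270 = -8141
m = -8141 < 0,  v_rel·d = 97 > 0  ⇒  outside

inside=no margin=-8141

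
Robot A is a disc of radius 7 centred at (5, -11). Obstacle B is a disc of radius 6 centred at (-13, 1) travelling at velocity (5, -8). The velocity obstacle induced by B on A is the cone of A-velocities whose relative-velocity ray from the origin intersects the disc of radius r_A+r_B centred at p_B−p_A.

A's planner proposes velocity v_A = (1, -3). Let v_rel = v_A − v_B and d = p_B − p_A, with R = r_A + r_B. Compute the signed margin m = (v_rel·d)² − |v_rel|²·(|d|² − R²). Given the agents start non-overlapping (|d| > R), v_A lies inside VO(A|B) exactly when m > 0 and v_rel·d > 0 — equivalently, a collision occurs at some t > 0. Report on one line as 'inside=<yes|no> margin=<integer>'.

d = (-18, 12),  |d|² = 468;  R = 7+6 = 13,  c = 468−13² = 299
v_rel = (-4, 5),  |v_rel|² = 41;  v_rel·d = (-4)·(-18) + (5)·(12) = 132
41·t² − 264·t + 299 = 0  ⇒  m = 132² − 41·299 = 5165
m = 5165 > 0,  v_rel·d = 132 > 0  ⇒  inside

inside=yes margin=5165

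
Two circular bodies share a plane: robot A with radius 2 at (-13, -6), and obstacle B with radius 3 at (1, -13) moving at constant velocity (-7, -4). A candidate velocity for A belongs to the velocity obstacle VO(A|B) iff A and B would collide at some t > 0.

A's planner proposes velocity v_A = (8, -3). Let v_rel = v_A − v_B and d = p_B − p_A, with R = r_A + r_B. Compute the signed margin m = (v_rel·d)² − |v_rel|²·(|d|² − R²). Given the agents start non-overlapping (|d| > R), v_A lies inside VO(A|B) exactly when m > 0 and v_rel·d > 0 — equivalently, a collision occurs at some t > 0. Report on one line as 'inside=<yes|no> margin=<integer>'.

d = (14, -7),  |d|² = 245;  R = 2+3 = 5,  c = 245−5² = 220
v_rel = (15, 1),  |v_rel|² = 226;  v_rel·d = (15)·(14) + (1)·(-7) = 203
226·t² − 406·t + 220 = 0  ⇒  m = 203² − 226·220 = -8511
m = -8511 < 0,  v_rel·d = 203 > 0  ⇒  outside

inside=no margin=-8511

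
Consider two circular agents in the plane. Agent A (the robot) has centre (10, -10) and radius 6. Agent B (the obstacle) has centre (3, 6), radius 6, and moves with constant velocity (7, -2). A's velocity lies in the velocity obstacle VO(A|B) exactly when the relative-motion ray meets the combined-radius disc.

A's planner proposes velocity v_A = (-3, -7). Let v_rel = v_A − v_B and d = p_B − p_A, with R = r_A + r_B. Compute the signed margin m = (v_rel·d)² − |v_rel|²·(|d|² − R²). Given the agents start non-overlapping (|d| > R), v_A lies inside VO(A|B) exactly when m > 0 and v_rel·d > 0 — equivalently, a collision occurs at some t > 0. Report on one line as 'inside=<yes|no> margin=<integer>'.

d = (-7, 16),  |d|² = 305;  R = 6+6 = 12,  c = 305−12² = 161
v_rel = (-10, -5),  |v_rel|² = 125;  v_rel·d = (-10)·(-7) + (-5)·(16) = -10
125·t² + 20·t + 161 = 0  ⇒  m = (-10)² − 125·161 = -20025
m = -20025 < 0,  v_rel·d = -10 < 0  ⇒  outside

inside=no margin=-20025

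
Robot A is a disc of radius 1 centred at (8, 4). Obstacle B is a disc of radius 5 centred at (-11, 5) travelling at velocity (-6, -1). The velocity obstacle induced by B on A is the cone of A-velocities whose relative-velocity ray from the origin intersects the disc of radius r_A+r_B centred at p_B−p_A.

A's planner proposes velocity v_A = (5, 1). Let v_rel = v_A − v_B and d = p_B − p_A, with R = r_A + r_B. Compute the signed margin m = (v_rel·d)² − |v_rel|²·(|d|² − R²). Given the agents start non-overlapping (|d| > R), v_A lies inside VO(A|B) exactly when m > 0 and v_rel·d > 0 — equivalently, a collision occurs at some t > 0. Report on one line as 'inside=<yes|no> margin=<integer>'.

d = (-19, 1),  |d|² = 362;  R = 1+5 = 6,  c = 362−6² = 326
v_rel = (11, 2),  |v_rel|² = 125;  v_rel·d = (11)·(-19) + (2)·(1) = -207
125·t² + 414·t + 326 = 0  ⇒  m = (-207)² − 125·326 = 2099
m = 2099 > 0,  v_rel·d = -207 < 0  ⇒  outside

inside=no margin=2099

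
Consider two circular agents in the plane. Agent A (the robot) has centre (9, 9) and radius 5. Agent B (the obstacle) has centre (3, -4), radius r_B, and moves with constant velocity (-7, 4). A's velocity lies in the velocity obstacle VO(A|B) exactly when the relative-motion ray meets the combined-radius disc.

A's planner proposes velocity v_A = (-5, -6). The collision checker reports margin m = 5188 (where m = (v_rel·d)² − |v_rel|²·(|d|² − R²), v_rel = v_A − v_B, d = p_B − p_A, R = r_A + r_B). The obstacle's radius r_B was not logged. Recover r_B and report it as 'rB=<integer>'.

m = 5188
d = (-6, -13);  v_rel = (2, -10),  |v_rel|² = 104
v_rel×d = (2)·(-13) − (-10)·(-6) = -86
since m = R²·104 − (-86)²:  R² = (7396 + 5188) / 104 = 121
R = √121 = 11  ⇒  r_B = 11 − 5 = 6

rB=6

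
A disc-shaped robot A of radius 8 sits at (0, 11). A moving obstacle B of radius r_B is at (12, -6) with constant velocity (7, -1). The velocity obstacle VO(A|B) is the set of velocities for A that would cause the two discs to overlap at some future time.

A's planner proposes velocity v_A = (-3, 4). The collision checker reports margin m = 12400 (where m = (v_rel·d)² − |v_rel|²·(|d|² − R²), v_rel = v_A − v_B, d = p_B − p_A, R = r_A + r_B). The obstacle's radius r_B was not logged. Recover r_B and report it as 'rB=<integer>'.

m = 12400
d = (12, -17);  v_rel = (-10, 5),  |v_rel|² = 125
v_rel×d = (-10)·(-17) − (5)·(12) = 110
since m = R²·125 − 110²:  R² = (12100 + 12400) / 125 = 196
R = √196 = 14  ⇒  r_B = 14 − 8 = 6

rB=6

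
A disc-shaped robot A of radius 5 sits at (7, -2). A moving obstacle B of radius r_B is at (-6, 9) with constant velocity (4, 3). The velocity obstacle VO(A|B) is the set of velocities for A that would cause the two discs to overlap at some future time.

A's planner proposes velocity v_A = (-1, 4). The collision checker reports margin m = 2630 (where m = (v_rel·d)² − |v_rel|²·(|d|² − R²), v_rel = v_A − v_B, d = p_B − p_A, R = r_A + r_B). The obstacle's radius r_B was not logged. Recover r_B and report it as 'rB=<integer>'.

m = 2630
d = (-13, 11);  v_rel = (-5, 1),  |v_rel|² = 26
v_rel×d = (-5)·(11) − (1)·(-13) = -42
since m = R²·26 − (-42)²:  R² = (1764 + 2630) / 26 = 169
R = √169 = 13  ⇒  r_B = 13 − 5 = 8

rB=8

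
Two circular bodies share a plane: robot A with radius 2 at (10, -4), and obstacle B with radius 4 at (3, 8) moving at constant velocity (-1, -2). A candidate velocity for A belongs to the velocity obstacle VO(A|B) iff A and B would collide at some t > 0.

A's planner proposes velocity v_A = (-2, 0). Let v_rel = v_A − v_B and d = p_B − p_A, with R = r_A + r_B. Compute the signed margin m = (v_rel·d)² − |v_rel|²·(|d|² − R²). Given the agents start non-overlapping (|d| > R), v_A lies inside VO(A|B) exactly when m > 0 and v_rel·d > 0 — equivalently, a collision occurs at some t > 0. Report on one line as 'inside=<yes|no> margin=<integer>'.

d = (-7, 12),  |d|² = 193;  R = 2+4 = 6,  c = 193−6² = 157
v_rel = (-1, 2),  |v_rel|² = 5;  v_rel·d = (-1)·(-7) + (2)·(12) = 31
5·t² − 62·t + 157 = 0  ⇒  m = 31² − 5·157 = 176
m = 176 > 0,  v_rel·d = 31 > 0  ⇒  inside

inside=yes margin=176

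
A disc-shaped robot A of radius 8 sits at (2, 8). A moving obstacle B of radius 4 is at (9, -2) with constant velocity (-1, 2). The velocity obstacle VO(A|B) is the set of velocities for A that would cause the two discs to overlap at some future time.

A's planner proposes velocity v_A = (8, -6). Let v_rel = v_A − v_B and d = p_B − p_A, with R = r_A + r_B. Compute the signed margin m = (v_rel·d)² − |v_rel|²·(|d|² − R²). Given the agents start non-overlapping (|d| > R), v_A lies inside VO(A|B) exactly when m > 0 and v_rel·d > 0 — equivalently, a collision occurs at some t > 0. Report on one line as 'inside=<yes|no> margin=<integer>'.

d = (7, -10),  |d|² = 149;  R = 8+4 = 12,  c = 149−12² = 5
v_rel = (9, -8),  |v_rel|² = 145;  v_rel·d = (9)·(7) + (-8)·(-10) = 143
145·t² − 286·t + 5 = 0  ⇒  m = 143² − 145·5 = 19724
m = 19724 > 0,  v_rel·d = 143 > 0  ⇒  inside

inside=yes margin=19724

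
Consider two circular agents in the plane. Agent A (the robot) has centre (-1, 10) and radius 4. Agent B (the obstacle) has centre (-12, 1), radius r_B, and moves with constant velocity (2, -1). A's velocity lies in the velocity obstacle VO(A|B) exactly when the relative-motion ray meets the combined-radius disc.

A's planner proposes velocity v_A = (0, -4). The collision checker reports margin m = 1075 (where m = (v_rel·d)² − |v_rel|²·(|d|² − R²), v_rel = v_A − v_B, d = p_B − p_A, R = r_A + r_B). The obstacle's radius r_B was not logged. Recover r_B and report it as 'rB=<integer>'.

m = 1075
d = (-11, -9);  v_rel = (-2, -3),  |v_rel|² = 13
v_rel×d = (-2)·(-9) − (-3)·(-11) = -15
since m = R²·13 − (-15)²:  R² = (225 + 1075) / 13 = 100
R = √100 = 10  ⇒  r_B = 10 − 4 = 6

rB=6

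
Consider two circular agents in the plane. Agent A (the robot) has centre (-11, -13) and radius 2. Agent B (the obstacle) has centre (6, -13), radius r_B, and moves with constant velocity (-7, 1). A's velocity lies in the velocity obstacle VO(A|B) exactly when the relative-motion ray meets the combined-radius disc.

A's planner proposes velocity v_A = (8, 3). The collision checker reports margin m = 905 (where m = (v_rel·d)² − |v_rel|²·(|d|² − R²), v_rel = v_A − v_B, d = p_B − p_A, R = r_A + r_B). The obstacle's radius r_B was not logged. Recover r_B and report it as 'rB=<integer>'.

m = 905
d = (17, 0);  v_rel = (15, 2),  |v_rel|² = 229
v_rel×d = (15)·(0) − (2)·(17) = -34
since m = R²·229 − (-34)²:  R² = (1156 + 905) / 229 = 9
R = √9 = 3  ⇒  r_B = 3 − 2 = 1

rB=1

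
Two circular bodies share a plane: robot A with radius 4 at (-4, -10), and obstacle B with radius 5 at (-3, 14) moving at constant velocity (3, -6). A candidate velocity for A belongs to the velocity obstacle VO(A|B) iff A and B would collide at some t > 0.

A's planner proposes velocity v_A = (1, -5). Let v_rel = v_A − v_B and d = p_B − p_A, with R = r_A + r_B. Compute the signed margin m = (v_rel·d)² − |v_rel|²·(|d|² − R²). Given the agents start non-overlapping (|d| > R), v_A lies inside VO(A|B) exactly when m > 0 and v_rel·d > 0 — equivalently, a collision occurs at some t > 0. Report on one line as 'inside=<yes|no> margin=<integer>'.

d = (1, 24),  |d|² = 577;  R = 4+5 = 9,  c = 577−9² = 496
v_rel = (-2, 1),  |v_rel|² = 5;  v_rel·d = (-2)·(1) + (1)·(24) = 22
5·t² − 44·t + 496 = 0  ⇒  m = 22² − 5·496 = -1996
m = -1996 < 0,  v_rel·d = 22 > 0  ⇒  outside

inside=no margin=-1996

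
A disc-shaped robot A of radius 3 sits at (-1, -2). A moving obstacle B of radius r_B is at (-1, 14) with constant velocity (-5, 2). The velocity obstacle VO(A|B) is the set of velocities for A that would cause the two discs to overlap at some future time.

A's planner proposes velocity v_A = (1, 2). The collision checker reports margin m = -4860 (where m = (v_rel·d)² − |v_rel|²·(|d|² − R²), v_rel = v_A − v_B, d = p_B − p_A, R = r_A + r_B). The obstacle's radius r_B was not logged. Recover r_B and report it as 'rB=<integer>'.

m = -4860
d = (0, 16);  v_rel = (6, 0),  |v_rel|² = 36
v_rel×d = (6)·(16) − (0)·(0) = 96
since m = R²·36 − 96²:  R² = (9216 + -4860) / 36 = 121
R = √121 = 11  ⇒  r_B = 11 − 3 = 8

rB=8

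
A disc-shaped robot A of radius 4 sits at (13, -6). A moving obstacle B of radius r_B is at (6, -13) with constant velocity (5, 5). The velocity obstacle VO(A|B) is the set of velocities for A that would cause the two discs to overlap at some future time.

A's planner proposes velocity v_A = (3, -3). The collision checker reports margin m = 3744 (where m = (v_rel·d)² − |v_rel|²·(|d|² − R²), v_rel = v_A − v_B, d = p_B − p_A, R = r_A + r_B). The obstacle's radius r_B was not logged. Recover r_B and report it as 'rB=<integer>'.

m = 3744
d = (-7, -7);  v_rel = (-2, -8),  |v_rel|² = 68
v_rel×d = (-2)·(-7) − (-8)·(-7) = -42
since m = R²·68 − (-42)²:  R² = (1764 + 3744) / 68 = 81
R = √81 = 9  ⇒  r_B = 9 − 4 = 5

rB=5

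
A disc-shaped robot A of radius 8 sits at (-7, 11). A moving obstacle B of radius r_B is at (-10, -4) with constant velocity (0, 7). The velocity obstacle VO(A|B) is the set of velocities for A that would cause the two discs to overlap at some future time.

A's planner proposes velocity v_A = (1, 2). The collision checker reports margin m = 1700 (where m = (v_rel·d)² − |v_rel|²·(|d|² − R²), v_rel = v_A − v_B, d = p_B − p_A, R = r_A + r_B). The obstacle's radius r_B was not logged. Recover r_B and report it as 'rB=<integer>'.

m = 1700
d = (-3, -15);  v_rel = (1, -5),  |v_rel|² = 26
v_rel×d = (1)·(-15) − (-5)·(-3) = -30
since m = R²·26 − (-30)²:  R² = (900 + 1700) / 26 = 100
R = √100 = 10  ⇒  r_B = 10 − 8 = 2

rB=2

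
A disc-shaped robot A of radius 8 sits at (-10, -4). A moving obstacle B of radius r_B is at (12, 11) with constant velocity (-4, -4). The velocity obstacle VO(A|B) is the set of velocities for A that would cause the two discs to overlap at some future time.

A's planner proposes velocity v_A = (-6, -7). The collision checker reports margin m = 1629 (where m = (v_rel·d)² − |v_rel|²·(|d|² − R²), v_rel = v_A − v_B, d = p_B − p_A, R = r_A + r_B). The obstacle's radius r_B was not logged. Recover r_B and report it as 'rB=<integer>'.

m = 1629
d = (22, 15);  v_rel = (-2, -3),  |v_rel|² = 13
v_rel×d = (-2)·(15) − (-3)·(22) = 36
since m = R²·13 − 36²:  R² = (1296 + 1629) / 13 = 225
R = √225 = 15  ⇒  r_B = 15 − 8 = 7

rB=7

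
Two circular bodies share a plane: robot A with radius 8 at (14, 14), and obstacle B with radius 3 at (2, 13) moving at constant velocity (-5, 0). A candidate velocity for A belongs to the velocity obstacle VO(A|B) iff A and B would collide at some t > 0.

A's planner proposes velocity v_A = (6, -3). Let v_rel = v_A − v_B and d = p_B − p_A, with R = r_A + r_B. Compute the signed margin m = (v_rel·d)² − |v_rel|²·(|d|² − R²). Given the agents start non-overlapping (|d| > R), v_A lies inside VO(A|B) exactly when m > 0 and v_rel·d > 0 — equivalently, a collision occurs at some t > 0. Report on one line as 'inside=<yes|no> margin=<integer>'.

d = (-12, -1),  |d|² = 145;  R = 8+3 = 11,  c = 145−11² = 24
v_rel = (11, -3),  |v_rel|² = 130;  v_rel·d = (11)·(-12) + (-3)·(-1) = -129
130·t² + 258·t + 24 = 0  ⇒  m = (-129)² − 130·24 = 13521
m = 13521 > 0,  v_rel·d = -129 < 0  ⇒  outside

inside=no margin=13521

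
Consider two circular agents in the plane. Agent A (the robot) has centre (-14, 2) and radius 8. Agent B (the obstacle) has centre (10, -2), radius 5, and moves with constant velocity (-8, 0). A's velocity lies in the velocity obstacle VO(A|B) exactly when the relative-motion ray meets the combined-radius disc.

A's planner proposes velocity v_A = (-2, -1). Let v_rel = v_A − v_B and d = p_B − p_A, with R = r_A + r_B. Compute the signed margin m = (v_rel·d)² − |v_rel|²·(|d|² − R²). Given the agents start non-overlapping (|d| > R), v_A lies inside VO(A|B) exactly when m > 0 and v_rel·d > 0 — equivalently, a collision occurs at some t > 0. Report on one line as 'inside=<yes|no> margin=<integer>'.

d = (24, -4),  |d|² = 592;  R = 8+5 = 13,  c = 592−13² = 423
v_rel = (6, -1),  |v_rel|² = 37;  v_rel·d = (6)·(24) + (-1)·(-4) = 148
37·t² − 296·t + 423 = 0  ⇒  m = 148² − 37·423 = 6253
m = 6253 > 0,  v_rel·d = 148 > 0  ⇒  inside

inside=yes margin=6253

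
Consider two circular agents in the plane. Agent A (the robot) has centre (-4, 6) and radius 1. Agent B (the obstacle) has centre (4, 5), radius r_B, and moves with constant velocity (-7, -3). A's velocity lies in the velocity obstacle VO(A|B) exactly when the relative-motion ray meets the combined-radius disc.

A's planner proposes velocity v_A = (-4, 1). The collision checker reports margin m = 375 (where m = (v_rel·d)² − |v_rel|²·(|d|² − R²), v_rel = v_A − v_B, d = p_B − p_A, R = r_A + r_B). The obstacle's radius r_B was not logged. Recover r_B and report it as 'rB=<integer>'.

m = 375
d = (8, -1);  v_rel = (3, 4),  |v_rel|² = 25
v_rel×d = (3)·(-1) − (4)·(8) = -35
since m = R²·25 − (-35)²:  R² = (1225 + 375) / 25 = 64
R = √64 = 8  ⇒  r_B = 8 − 1 = 7

rB=7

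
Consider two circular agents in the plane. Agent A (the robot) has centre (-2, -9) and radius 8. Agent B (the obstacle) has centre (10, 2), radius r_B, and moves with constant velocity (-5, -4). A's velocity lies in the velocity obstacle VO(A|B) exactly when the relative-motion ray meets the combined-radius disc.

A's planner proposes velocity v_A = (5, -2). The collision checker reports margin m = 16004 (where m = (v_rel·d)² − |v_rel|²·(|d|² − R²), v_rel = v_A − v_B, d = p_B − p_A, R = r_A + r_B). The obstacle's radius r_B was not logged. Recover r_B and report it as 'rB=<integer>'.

m = 16004
d = (12, 11);  v_rel = (10, 2),  |v_rel|² = 104
v_rel×d = (10)·(11) − (2)·(12) = 86
since m = R²·104 − 86²:  R² = (7396 + 16004) / 104 = 225
R = √225 = 15  ⇒  r_B = 15 − 8 = 7

rB=7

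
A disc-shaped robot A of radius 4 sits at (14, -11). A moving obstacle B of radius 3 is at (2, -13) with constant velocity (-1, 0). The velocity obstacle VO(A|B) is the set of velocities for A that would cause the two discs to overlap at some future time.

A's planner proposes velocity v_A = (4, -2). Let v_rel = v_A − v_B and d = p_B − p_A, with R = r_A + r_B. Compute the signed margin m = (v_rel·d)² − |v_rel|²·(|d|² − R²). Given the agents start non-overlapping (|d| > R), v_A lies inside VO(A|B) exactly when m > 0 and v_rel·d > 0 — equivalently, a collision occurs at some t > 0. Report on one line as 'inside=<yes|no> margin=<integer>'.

d = (-12, -2),  |d|² = 148;  R = 4+3 = 7,  c = 148−7² = 99
v_rel = (5, -2),  |v_rel|² = 29;  v_rel·d = (5)·(-12) + (-2)·(-2) = -56
29·t² + 112·t + 99 = 0  ⇒  m = (-56)² − 29·99 = 265
m = 265 > 0,  v_rel·d = -56 < 0  ⇒  outside

inside=no margin=265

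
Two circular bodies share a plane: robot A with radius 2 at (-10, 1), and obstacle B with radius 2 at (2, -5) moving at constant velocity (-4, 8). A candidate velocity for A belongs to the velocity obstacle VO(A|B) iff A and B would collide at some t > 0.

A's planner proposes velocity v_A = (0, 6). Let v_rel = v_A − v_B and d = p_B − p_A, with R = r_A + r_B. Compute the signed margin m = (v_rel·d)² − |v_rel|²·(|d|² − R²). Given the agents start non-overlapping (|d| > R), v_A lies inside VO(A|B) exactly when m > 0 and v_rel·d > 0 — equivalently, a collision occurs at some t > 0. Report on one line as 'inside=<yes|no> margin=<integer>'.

d = (12, -6),  |d|² = 180;  R = 2+2 = 4,  c = 180−4² = 164
v_rel = (4, -2),  |v_rel|² = 20;  v_rel·d = (4)·(12) + (-2)·(-6) = 60
20·t² − 120·t + 164 = 0  ⇒  m = 60² − 20·164 = 320
m = 320 > 0,  v_rel·d = 60 > 0  ⇒  inside

inside=yes margin=320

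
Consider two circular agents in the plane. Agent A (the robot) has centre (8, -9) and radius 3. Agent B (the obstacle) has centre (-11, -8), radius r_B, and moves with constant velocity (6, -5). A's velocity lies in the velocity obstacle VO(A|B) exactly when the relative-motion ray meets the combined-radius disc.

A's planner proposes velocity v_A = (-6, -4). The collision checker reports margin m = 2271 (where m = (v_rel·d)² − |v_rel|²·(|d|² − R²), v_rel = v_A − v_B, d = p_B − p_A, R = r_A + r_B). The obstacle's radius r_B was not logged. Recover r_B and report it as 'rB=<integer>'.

m = 2271
d = (-19, 1);  v_rel = (-12, 1),  |v_rel|² = 145
v_rel×d = (-12)·(1) − (1)·(-19) = 7
since m = R²·145 − 7²:  R² = (49 + 2271) / 145 = 16
R = √16 = 4  ⇒  r_B = 4 − 3 = 1

rB=1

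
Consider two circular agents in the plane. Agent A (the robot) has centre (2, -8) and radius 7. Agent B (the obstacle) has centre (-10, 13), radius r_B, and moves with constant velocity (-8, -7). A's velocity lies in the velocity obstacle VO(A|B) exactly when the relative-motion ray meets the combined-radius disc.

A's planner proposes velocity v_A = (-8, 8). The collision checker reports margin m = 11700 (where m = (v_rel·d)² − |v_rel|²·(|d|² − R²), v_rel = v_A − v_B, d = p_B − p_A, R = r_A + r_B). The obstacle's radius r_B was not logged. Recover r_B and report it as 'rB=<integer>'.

m = 11700
d = (-12, 21);  v_rel = (0, 15),  |v_rel|² = 225
v_rel×d = (0)·(21) − (15)·(-12) = 180
since m = R²·225 − 180²:  R² = (32400 + 11700) / 225 = 196
R = √196 = 14  ⇒  r_B = 14 − 7 = 7

rB=7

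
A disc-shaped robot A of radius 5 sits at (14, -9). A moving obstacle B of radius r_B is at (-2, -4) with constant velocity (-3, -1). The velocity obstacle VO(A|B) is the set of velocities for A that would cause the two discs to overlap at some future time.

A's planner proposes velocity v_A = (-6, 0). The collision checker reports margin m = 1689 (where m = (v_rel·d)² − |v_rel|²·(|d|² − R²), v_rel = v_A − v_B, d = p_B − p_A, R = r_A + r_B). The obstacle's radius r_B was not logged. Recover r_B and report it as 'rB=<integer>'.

m = 1689
d = (-16, 5);  v_rel = (-3, 1),  |v_rel|² = 10
v_rel×d = (-3)·(5) − (1)·(-16) = 1
since m = R²·10 − 1²:  R² = (1 + 1689) / 10 = 169
R = √169 = 13  ⇒  r_B = 13 − 5 = 8

rB=8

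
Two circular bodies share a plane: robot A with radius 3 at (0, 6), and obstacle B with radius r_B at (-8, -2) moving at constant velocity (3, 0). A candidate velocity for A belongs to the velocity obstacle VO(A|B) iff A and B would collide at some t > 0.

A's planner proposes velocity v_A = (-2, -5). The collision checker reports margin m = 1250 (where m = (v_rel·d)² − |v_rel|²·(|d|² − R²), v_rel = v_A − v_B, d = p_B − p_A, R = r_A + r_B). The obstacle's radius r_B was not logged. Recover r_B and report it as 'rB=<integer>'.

m = 1250
d = (-8, -8);  v_rel = (-5, -5),  |v_rel|² = 50
v_rel×d = (-5)·(-8) − (-5)·(-8) = 0
since m = R²·50 − 0²:  R² = (0 + 1250) / 50 = 25
R = √25 = 5  ⇒  r_B = 5 − 3 = 2

rB=2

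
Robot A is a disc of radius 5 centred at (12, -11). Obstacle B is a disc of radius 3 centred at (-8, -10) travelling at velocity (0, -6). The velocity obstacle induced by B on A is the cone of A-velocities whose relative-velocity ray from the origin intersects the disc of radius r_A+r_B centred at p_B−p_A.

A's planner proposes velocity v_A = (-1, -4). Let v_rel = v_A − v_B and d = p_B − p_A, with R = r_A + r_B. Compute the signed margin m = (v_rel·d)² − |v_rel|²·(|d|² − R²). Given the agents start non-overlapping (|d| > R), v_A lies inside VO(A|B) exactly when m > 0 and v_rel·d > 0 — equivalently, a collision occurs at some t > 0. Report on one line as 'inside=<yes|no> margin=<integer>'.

d = (-20, 1),  |d|² = 401;  R = 5+3 = 8,  c = 401−8² = 337
v_rel = (-1, 2),  |v_rel|² = 5;  v_rel·d = (-1)·(-20) + (2)·(1) = 22
5·t² − 44·t + 337 = 0  ⇒  m = 22² − 5·337 = -1201
m = -1201 < 0,  v_rel·d = 22 > 0  ⇒  outside

inside=no margin=-1201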